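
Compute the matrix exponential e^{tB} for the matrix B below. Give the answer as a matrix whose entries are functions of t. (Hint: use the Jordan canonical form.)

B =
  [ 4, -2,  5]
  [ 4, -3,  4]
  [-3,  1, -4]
e^{tB} =
  [t^2*exp(-t) + 5*t*exp(-t) + exp(-t), -t^2*exp(-t)/2 - 2*t*exp(-t), t^2*exp(-t) + 5*t*exp(-t)]
  [4*t*exp(-t), -2*t*exp(-t) + exp(-t), 4*t*exp(-t)]
  [-t^2*exp(-t) - 3*t*exp(-t), t^2*exp(-t)/2 + t*exp(-t), -t^2*exp(-t) - 3*t*exp(-t) + exp(-t)]

Strategy: write B = P · J · P⁻¹ where J is a Jordan canonical form, so e^{tB} = P · e^{tJ} · P⁻¹, and e^{tJ} can be computed block-by-block.

B has Jordan form
J =
  [-1,  1,  0]
  [ 0, -1,  1]
  [ 0,  0, -1]
(up to reordering of blocks).

Per-block formulas:
  For a 3×3 Jordan block J_3(-1): exp(t · J_3(-1)) = e^(-1t)·(I + t·N + (t^2/2)·N^2), where N is the 3×3 nilpotent shift.

After assembling e^{tJ} and conjugating by P, we get:

e^{tB} =
  [t^2*exp(-t) + 5*t*exp(-t) + exp(-t), -t^2*exp(-t)/2 - 2*t*exp(-t), t^2*exp(-t) + 5*t*exp(-t)]
  [4*t*exp(-t), -2*t*exp(-t) + exp(-t), 4*t*exp(-t)]
  [-t^2*exp(-t) - 3*t*exp(-t), t^2*exp(-t)/2 + t*exp(-t), -t^2*exp(-t) - 3*t*exp(-t) + exp(-t)]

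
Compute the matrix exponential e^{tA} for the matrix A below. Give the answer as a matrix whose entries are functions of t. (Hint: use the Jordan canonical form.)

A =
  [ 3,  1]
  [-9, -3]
e^{tA} =
  [3*t + 1, t]
  [-9*t, 1 - 3*t]

Strategy: write A = P · J · P⁻¹ where J is a Jordan canonical form, so e^{tA} = P · e^{tJ} · P⁻¹, and e^{tJ} can be computed block-by-block.

A has Jordan form
J =
  [0, 1]
  [0, 0]
(up to reordering of blocks).

Per-block formulas:
  For a 2×2 Jordan block J_2(0): exp(t · J_2(0)) = e^(0t)·(I + t·N), where N is the 2×2 nilpotent shift.

After assembling e^{tJ} and conjugating by P, we get:

e^{tA} =
  [3*t + 1, t]
  [-9*t, 1 - 3*t]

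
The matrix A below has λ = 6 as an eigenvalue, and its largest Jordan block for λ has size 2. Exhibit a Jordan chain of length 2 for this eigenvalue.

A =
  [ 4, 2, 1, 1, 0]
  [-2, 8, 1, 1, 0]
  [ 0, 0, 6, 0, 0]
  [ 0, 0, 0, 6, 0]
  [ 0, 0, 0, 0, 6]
A Jordan chain for λ = 6 of length 2:
v_1 = (-2, -2, 0, 0, 0)ᵀ
v_2 = (1, 0, 0, 0, 0)ᵀ

Let N = A − (6)·I. We want v_2 with N^2 v_2 = 0 but N^1 v_2 ≠ 0; then v_{j-1} := N · v_j for j = 2, …, 2.

Pick v_2 = (1, 0, 0, 0, 0)ᵀ.
Then v_1 = N · v_2 = (-2, -2, 0, 0, 0)ᵀ.

Sanity check: (A − (6)·I) v_1 = (0, 0, 0, 0, 0)ᵀ = 0. ✓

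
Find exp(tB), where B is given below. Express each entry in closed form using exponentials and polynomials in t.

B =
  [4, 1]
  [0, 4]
e^{tB} =
  [exp(4*t), t*exp(4*t)]
  [0, exp(4*t)]

Strategy: write B = P · J · P⁻¹ where J is a Jordan canonical form, so e^{tB} = P · e^{tJ} · P⁻¹, and e^{tJ} can be computed block-by-block.

B has Jordan form
J =
  [4, 1]
  [0, 4]
(up to reordering of blocks).

Per-block formulas:
  For a 2×2 Jordan block J_2(4): exp(t · J_2(4)) = e^(4t)·(I + t·N), where N is the 2×2 nilpotent shift.

After assembling e^{tJ} and conjugating by P, we get:

e^{tB} =
  [exp(4*t), t*exp(4*t)]
  [0, exp(4*t)]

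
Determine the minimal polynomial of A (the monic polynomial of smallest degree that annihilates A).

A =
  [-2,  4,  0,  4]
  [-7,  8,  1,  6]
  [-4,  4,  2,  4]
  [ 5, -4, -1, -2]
x^3 - 4*x^2 + 4*x

The characteristic polynomial is χ_A(x) = x*(x - 2)^3, so the eigenvalues are known. The minimal polynomial is
  m_A(x) = Π_λ (x − λ)^{k_λ}
where k_λ is the size of the *largest* Jordan block for λ (equivalently, the smallest k with (A − λI)^k v = 0 for every generalised eigenvector v of λ).

  λ = 0: largest Jordan block has size 1, contributing (x − 0)
  λ = 2: largest Jordan block has size 2, contributing (x − 2)^2

So m_A(x) = x*(x - 2)^2 = x^3 - 4*x^2 + 4*x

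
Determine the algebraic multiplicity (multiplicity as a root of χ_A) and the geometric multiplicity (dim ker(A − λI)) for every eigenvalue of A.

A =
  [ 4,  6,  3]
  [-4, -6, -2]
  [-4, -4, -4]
λ = -2: alg = 3, geom = 2

Step 1 — factor the characteristic polynomial to read off the algebraic multiplicities:
  χ_A(x) = (x + 2)^3

Step 2 — compute geometric multiplicities via the rank-nullity identity g(λ) = n − rank(A − λI):
  rank(A − (-2)·I) = 1, so dim ker(A − (-2)·I) = n − 1 = 2

Summary:
  λ = -2: algebraic multiplicity = 3, geometric multiplicity = 2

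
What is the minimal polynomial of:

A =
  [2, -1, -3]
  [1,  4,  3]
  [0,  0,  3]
x^2 - 6*x + 9

The characteristic polynomial is χ_A(x) = (x - 3)^3, so the eigenvalues are known. The minimal polynomial is
  m_A(x) = Π_λ (x − λ)^{k_λ}
where k_λ is the size of the *largest* Jordan block for λ (equivalently, the smallest k with (A − λI)^k v = 0 for every generalised eigenvector v of λ).

  λ = 3: largest Jordan block has size 2, contributing (x − 3)^2

So m_A(x) = (x - 3)^2 = x^2 - 6*x + 9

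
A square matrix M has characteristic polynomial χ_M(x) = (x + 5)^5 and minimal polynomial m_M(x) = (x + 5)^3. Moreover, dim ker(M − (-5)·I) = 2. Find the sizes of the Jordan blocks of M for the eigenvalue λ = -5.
Block sizes for λ = -5: [3, 2]

Step 1 — from the characteristic polynomial, algebraic multiplicity of λ = -5 is 5. From dim ker(M − (-5)·I) = 2, there are exactly 2 Jordan blocks for λ = -5.
Step 2 — from the minimal polynomial, the factor (x + 5)^3 tells us the largest block for λ = -5 has size 3.
Step 3 — with total size 5, 2 blocks, and largest block 3, the block sizes (in nonincreasing order) are [3, 2].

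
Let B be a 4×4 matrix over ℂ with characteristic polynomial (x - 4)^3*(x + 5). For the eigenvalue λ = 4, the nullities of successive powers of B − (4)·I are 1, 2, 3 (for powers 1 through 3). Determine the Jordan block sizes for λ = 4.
Block sizes for λ = 4: [3]

From the dimensions of kernels of powers, the number of Jordan blocks of size at least j is d_j − d_{j−1} where d_j = dim ker(N^j) (with d_0 = 0). Computing the differences gives [1, 1, 1].
The number of blocks of size exactly k is (#blocks of size ≥ k) − (#blocks of size ≥ k + 1), so the partition is: 1 block(s) of size 3.
In nonincreasing order the block sizes are [3].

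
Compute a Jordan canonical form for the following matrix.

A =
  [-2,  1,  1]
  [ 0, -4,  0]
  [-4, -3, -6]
J_3(-4)

The characteristic polynomial is
  det(x·I − A) = x^3 + 12*x^2 + 48*x + 64 = (x + 4)^3

Eigenvalues and multiplicities (the geometric multiplicity of λ is n − rank(A − λI), which equals the number of Jordan blocks for λ):
  λ = -4: algebraic multiplicity = 3, geometric multiplicity = 1

Determining the block sizes for each eigenvalue:
  λ = -4: one block (gm = 1), so the single block has size am = 3 → block sizes [3]

Assembling the blocks gives a Jordan form
J =
  [-4,  1,  0]
  [ 0, -4,  1]
  [ 0,  0, -4]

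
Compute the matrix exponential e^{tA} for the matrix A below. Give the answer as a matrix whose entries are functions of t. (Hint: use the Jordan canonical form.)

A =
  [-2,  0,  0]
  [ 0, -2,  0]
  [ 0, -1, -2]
e^{tA} =
  [exp(-2*t), 0, 0]
  [0, exp(-2*t), 0]
  [0, -t*exp(-2*t), exp(-2*t)]

Strategy: write A = P · J · P⁻¹ where J is a Jordan canonical form, so e^{tA} = P · e^{tJ} · P⁻¹, and e^{tJ} can be computed block-by-block.

A has Jordan form
J =
  [-2,  1,  0]
  [ 0, -2,  0]
  [ 0,  0, -2]
(up to reordering of blocks).

Per-block formulas:
  For a 1×1 block at λ = -2: exp(t · [-2]) = [e^(-2t)].
  For a 2×2 Jordan block J_2(-2): exp(t · J_2(-2)) = e^(-2t)·(I + t·N), where N is the 2×2 nilpotent shift.

After assembling e^{tJ} and conjugating by P, we get:

e^{tA} =
  [exp(-2*t), 0, 0]
  [0, exp(-2*t), 0]
  [0, -t*exp(-2*t), exp(-2*t)]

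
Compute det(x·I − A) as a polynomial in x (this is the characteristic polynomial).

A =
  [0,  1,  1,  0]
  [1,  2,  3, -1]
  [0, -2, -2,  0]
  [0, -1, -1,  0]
x^4

Expanding det(x·I − A) (e.g. by cofactor expansion or by noting that A is similar to its Jordan form J, which has the same characteristic polynomial as A) gives
  χ_A(x) = x^4
which factors as x^4. The eigenvalues (with algebraic multiplicities) are λ = 0 with multiplicity 4.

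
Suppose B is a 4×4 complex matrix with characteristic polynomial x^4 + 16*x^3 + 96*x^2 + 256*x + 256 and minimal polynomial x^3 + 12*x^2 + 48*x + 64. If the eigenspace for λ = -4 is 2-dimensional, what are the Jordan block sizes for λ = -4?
Block sizes for λ = -4: [3, 1]

Step 1 — from the characteristic polynomial, algebraic multiplicity of λ = -4 is 4. From dim ker(B − (-4)·I) = 2, there are exactly 2 Jordan blocks for λ = -4.
Step 2 — from the minimal polynomial, the factor (x + 4)^3 tells us the largest block for λ = -4 has size 3.
Step 3 — with total size 4, 2 blocks, and largest block 3, the block sizes (in nonincreasing order) are [3, 1].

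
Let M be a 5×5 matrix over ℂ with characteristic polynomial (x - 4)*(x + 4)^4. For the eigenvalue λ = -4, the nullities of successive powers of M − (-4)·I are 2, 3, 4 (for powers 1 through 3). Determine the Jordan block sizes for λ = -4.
Block sizes for λ = -4: [3, 1]

From the dimensions of kernels of powers, the number of Jordan blocks of size at least j is d_j − d_{j−1} where d_j = dim ker(N^j) (with d_0 = 0). Computing the differences gives [2, 1, 1].
The number of blocks of size exactly k is (#blocks of size ≥ k) − (#blocks of size ≥ k + 1), so the partition is: 1 block(s) of size 1, 1 block(s) of size 3.
In nonincreasing order the block sizes are [3, 1].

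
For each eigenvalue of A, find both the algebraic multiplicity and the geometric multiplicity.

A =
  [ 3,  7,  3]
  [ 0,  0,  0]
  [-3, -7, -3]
λ = 0: alg = 3, geom = 2

Step 1 — factor the characteristic polynomial to read off the algebraic multiplicities:
  χ_A(x) = x^3

Step 2 — compute geometric multiplicities via the rank-nullity identity g(λ) = n − rank(A − λI):
  rank(A − (0)·I) = 1, so dim ker(A − (0)·I) = n − 1 = 2

Summary:
  λ = 0: algebraic multiplicity = 3, geometric multiplicity = 2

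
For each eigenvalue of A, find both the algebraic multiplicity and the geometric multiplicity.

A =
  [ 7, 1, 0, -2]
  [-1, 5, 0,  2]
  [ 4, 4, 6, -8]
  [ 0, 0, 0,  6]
λ = 6: alg = 4, geom = 3

Step 1 — factor the characteristic polynomial to read off the algebraic multiplicities:
  χ_A(x) = (x - 6)^4

Step 2 — compute geometric multiplicities via the rank-nullity identity g(λ) = n − rank(A − λI):
  rank(A − (6)·I) = 1, so dim ker(A − (6)·I) = n − 1 = 3

Summary:
  λ = 6: algebraic multiplicity = 4, geometric multiplicity = 3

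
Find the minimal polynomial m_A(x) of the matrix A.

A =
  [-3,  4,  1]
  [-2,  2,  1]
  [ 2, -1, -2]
x^3 + 3*x^2 + 3*x + 1

The characteristic polynomial is χ_A(x) = (x + 1)^3, so the eigenvalues are known. The minimal polynomial is
  m_A(x) = Π_λ (x − λ)^{k_λ}
where k_λ is the size of the *largest* Jordan block for λ (equivalently, the smallest k with (A − λI)^k v = 0 for every generalised eigenvector v of λ).

  λ = -1: largest Jordan block has size 3, contributing (x + 1)^3

So m_A(x) = (x + 1)^3 = x^3 + 3*x^2 + 3*x + 1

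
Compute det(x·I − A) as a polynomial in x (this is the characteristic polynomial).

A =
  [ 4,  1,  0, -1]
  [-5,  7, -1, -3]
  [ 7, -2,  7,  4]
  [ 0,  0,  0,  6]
x^4 - 24*x^3 + 216*x^2 - 864*x + 1296

Expanding det(x·I − A) (e.g. by cofactor expansion or by noting that A is similar to its Jordan form J, which has the same characteristic polynomial as A) gives
  χ_A(x) = x^4 - 24*x^3 + 216*x^2 - 864*x + 1296
which factors as (x - 6)^4. The eigenvalues (with algebraic multiplicities) are λ = 6 with multiplicity 4.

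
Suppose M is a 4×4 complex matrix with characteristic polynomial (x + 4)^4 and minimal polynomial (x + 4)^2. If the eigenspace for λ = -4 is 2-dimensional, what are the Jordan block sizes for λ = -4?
Block sizes for λ = -4: [2, 2]

Step 1 — from the characteristic polynomial, algebraic multiplicity of λ = -4 is 4. From dim ker(M − (-4)·I) = 2, there are exactly 2 Jordan blocks for λ = -4.
Step 2 — from the minimal polynomial, the factor (x + 4)^2 tells us the largest block for λ = -4 has size 2.
Step 3 — with total size 4, 2 blocks, and largest block 2, the block sizes (in nonincreasing order) are [2, 2].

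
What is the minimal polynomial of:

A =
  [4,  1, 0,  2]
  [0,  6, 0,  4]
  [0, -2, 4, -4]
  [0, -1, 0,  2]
x^2 - 8*x + 16

The characteristic polynomial is χ_A(x) = (x - 4)^4, so the eigenvalues are known. The minimal polynomial is
  m_A(x) = Π_λ (x − λ)^{k_λ}
where k_λ is the size of the *largest* Jordan block for λ (equivalently, the smallest k with (A − λI)^k v = 0 for every generalised eigenvector v of λ).

  λ = 4: largest Jordan block has size 2, contributing (x − 4)^2

So m_A(x) = (x - 4)^2 = x^2 - 8*x + 16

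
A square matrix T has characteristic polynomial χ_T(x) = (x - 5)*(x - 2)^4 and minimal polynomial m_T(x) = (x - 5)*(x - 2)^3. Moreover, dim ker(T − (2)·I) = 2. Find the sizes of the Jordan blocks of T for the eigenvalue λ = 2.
Block sizes for λ = 2: [3, 1]

Step 1 — from the characteristic polynomial, algebraic multiplicity of λ = 2 is 4. From dim ker(T − (2)·I) = 2, there are exactly 2 Jordan blocks for λ = 2.
Step 2 — from the minimal polynomial, the factor (x − 2)^3 tells us the largest block for λ = 2 has size 3.
Step 3 — with total size 4, 2 blocks, and largest block 3, the block sizes (in nonincreasing order) are [3, 1].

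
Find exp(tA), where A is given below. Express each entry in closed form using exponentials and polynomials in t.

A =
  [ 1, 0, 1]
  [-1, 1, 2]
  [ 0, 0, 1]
e^{tA} =
  [exp(t), 0, t*exp(t)]
  [-t*exp(t), exp(t), -t^2*exp(t)/2 + 2*t*exp(t)]
  [0, 0, exp(t)]

Strategy: write A = P · J · P⁻¹ where J is a Jordan canonical form, so e^{tA} = P · e^{tJ} · P⁻¹, and e^{tJ} can be computed block-by-block.

A has Jordan form
J =
  [1, 1, 0]
  [0, 1, 1]
  [0, 0, 1]
(up to reordering of blocks).

Per-block formulas:
  For a 3×3 Jordan block J_3(1): exp(t · J_3(1)) = e^(1t)·(I + t·N + (t^2/2)·N^2), where N is the 3×3 nilpotent shift.

After assembling e^{tJ} and conjugating by P, we get:

e^{tA} =
  [exp(t), 0, t*exp(t)]
  [-t*exp(t), exp(t), -t^2*exp(t)/2 + 2*t*exp(t)]
  [0, 0, exp(t)]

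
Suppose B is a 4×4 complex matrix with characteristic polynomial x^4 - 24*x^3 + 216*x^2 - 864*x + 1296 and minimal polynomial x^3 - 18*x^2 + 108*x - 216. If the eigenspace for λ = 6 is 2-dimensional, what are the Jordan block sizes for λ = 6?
Block sizes for λ = 6: [3, 1]

Step 1 — from the characteristic polynomial, algebraic multiplicity of λ = 6 is 4. From dim ker(B − (6)·I) = 2, there are exactly 2 Jordan blocks for λ = 6.
Step 2 — from the minimal polynomial, the factor (x − 6)^3 tells us the largest block for λ = 6 has size 3.
Step 3 — with total size 4, 2 blocks, and largest block 3, the block sizes (in nonincreasing order) are [3, 1].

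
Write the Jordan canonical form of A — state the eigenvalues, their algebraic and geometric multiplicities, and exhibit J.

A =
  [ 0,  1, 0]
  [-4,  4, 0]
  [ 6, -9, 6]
J_2(2) ⊕ J_1(6)

The characteristic polynomial is
  det(x·I − A) = x^3 - 10*x^2 + 28*x - 24 = (x - 6)*(x - 2)^2

Eigenvalues and multiplicities (the geometric multiplicity of λ is n − rank(A − λI), which equals the number of Jordan blocks for λ):
  λ = 2: algebraic multiplicity = 2, geometric multiplicity = 1
  λ = 6: algebraic multiplicity = 1, geometric multiplicity = 1

Determining the block sizes for each eigenvalue:
  λ = 2: one block (gm = 1), so the single block has size am = 2 → block sizes [2]
  λ = 6: one block (gm = 1), so the single block has size am = 1 → block sizes [1]

Assembling the blocks gives a Jordan form
J =
  [2, 1, 0]
  [0, 2, 0]
  [0, 0, 6]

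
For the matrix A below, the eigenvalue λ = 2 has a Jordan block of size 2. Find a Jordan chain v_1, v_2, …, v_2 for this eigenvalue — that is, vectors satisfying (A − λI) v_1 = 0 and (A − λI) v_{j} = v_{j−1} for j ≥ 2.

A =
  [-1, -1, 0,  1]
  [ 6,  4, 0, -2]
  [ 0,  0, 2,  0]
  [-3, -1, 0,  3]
A Jordan chain for λ = 2 of length 2:
v_1 = (-3, 6, 0, -3)ᵀ
v_2 = (1, 0, 0, 0)ᵀ

Let N = A − (2)·I. We want v_2 with N^2 v_2 = 0 but N^1 v_2 ≠ 0; then v_{j-1} := N · v_j for j = 2, …, 2.

Pick v_2 = (1, 0, 0, 0)ᵀ.
Then v_1 = N · v_2 = (-3, 6, 0, -3)ᵀ.

Sanity check: (A − (2)·I) v_1 = (0, 0, 0, 0)ᵀ = 0. ✓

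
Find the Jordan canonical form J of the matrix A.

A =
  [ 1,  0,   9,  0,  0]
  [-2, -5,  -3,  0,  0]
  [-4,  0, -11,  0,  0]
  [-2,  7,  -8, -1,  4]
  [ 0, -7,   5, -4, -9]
J_3(-5) ⊕ J_1(-5) ⊕ J_1(-5)

The characteristic polynomial is
  det(x·I − A) = x^5 + 25*x^4 + 250*x^3 + 1250*x^2 + 3125*x + 3125 = (x + 5)^5

Eigenvalues and multiplicities (the geometric multiplicity of λ is n − rank(A − λI), which equals the number of Jordan blocks for λ):
  λ = -5: algebraic multiplicity = 5, geometric multiplicity = 3

Determining the block sizes for each eigenvalue:
  λ = -5: with am = 5 and gm = 3, the partition is not yet determined (e.g. several partitions of 5 into 3 parts exist). Let N = A − (-5)·I. Computing rank(N^1) = 2, rank(N^2) = 1, rank(N^3) = 0; the number of blocks of size ≥ j is rank(N^{j−1}) − rank(N^j), giving [3, 1, 1]. So we have 1 block(s) of size 3, 2 block(s) of size 1 → block sizes [3, 1, 1]

Assembling the blocks gives a Jordan form
J =
  [-5,  1,  0,  0,  0]
  [ 0, -5,  1,  0,  0]
  [ 0,  0, -5,  0,  0]
  [ 0,  0,  0, -5,  0]
  [ 0,  0,  0,  0, -5]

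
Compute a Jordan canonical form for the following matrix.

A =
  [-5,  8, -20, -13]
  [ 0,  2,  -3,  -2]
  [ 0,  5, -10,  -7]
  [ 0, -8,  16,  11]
J_1(-5) ⊕ J_3(1)

The characteristic polynomial is
  det(x·I − A) = x^4 + 2*x^3 - 12*x^2 + 14*x - 5 = (x - 1)^3*(x + 5)

Eigenvalues and multiplicities (the geometric multiplicity of λ is n − rank(A − λI), which equals the number of Jordan blocks for λ):
  λ = -5: algebraic multiplicity = 1, geometric multiplicity = 1
  λ = 1: algebraic multiplicity = 3, geometric multiplicity = 1

Determining the block sizes for each eigenvalue:
  λ = -5: one block (gm = 1), so the single block has size am = 1 → block sizes [1]
  λ = 1: one block (gm = 1), so the single block has size am = 3 → block sizes [3]

Assembling the blocks gives a Jordan form
J =
  [-5, 0, 0, 0]
  [ 0, 1, 1, 0]
  [ 0, 0, 1, 1]
  [ 0, 0, 0, 1]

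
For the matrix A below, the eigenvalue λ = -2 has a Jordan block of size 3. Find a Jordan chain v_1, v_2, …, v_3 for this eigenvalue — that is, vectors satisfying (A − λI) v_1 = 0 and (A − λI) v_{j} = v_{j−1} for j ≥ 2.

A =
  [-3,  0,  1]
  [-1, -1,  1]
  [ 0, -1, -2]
A Jordan chain for λ = -2 of length 3:
v_1 = (1, 0, 1)ᵀ
v_2 = (-1, -1, 0)ᵀ
v_3 = (1, 0, 0)ᵀ

Let N = A − (-2)·I. We want v_3 with N^3 v_3 = 0 but N^2 v_3 ≠ 0; then v_{j-1} := N · v_j for j = 3, …, 2.

Pick v_3 = (1, 0, 0)ᵀ.
Then v_2 = N · v_3 = (-1, -1, 0)ᵀ.
Then v_1 = N · v_2 = (1, 0, 1)ᵀ.

Sanity check: (A − (-2)·I) v_1 = (0, 0, 0)ᵀ = 0. ✓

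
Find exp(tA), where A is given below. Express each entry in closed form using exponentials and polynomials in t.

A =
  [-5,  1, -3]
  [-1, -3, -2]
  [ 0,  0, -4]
e^{tA} =
  [-t*exp(-4*t) + exp(-4*t), t*exp(-4*t), t^2*exp(-4*t)/2 - 3*t*exp(-4*t)]
  [-t*exp(-4*t), t*exp(-4*t) + exp(-4*t), t^2*exp(-4*t)/2 - 2*t*exp(-4*t)]
  [0, 0, exp(-4*t)]

Strategy: write A = P · J · P⁻¹ where J is a Jordan canonical form, so e^{tA} = P · e^{tJ} · P⁻¹, and e^{tJ} can be computed block-by-block.

A has Jordan form
J =
  [-4,  1,  0]
  [ 0, -4,  1]
  [ 0,  0, -4]
(up to reordering of blocks).

Per-block formulas:
  For a 3×3 Jordan block J_3(-4): exp(t · J_3(-4)) = e^(-4t)·(I + t·N + (t^2/2)·N^2), where N is the 3×3 nilpotent shift.

After assembling e^{tJ} and conjugating by P, we get:

e^{tA} =
  [-t*exp(-4*t) + exp(-4*t), t*exp(-4*t), t^2*exp(-4*t)/2 - 3*t*exp(-4*t)]
  [-t*exp(-4*t), t*exp(-4*t) + exp(-4*t), t^2*exp(-4*t)/2 - 2*t*exp(-4*t)]
  [0, 0, exp(-4*t)]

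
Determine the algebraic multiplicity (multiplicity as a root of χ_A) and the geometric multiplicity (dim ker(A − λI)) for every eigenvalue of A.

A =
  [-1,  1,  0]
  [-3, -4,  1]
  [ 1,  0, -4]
λ = -3: alg = 3, geom = 1

Step 1 — factor the characteristic polynomial to read off the algebraic multiplicities:
  χ_A(x) = (x + 3)^3

Step 2 — compute geometric multiplicities via the rank-nullity identity g(λ) = n − rank(A − λI):
  rank(A − (-3)·I) = 2, so dim ker(A − (-3)·I) = n − 2 = 1

Summary:
  λ = -3: algebraic multiplicity = 3, geometric multiplicity = 1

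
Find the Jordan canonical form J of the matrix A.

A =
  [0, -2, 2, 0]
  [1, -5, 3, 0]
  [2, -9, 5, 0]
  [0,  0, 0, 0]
J_3(0) ⊕ J_1(0)

The characteristic polynomial is
  det(x·I − A) = x^4

Eigenvalues and multiplicities (the geometric multiplicity of λ is n − rank(A − λI), which equals the number of Jordan blocks for λ):
  λ = 0: algebraic multiplicity = 4, geometric multiplicity = 2

Determining the block sizes for each eigenvalue:
  λ = 0: with am = 4 and gm = 2, the partition is not yet determined (e.g. several partitions of 4 into 2 parts exist). Let N = A − (0)·I. Computing rank(N^1) = 2, rank(N^2) = 1, rank(N^3) = 0; the number of blocks of size ≥ j is rank(N^{j−1}) − rank(N^j), giving [2, 1, 1]. So we have 1 block(s) of size 3, 1 block(s) of size 1 → block sizes [3, 1]

Assembling the blocks gives a Jordan form
J =
  [0, 1, 0, 0]
  [0, 0, 1, 0]
  [0, 0, 0, 0]
  [0, 0, 0, 0]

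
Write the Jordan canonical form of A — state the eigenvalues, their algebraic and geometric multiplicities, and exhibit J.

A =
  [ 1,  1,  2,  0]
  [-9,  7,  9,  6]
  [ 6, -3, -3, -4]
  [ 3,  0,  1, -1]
J_3(1) ⊕ J_1(1)

The characteristic polynomial is
  det(x·I − A) = x^4 - 4*x^3 + 6*x^2 - 4*x + 1 = (x - 1)^4

Eigenvalues and multiplicities (the geometric multiplicity of λ is n − rank(A − λI), which equals the number of Jordan blocks for λ):
  λ = 1: algebraic multiplicity = 4, geometric multiplicity = 2

Determining the block sizes for each eigenvalue:
  λ = 1: with am = 4 and gm = 2, the partition is not yet determined (e.g. several partitions of 4 into 2 parts exist). Let N = A − (1)·I. Computing rank(N^1) = 2, rank(N^2) = 1, rank(N^3) = 0; the number of blocks of size ≥ j is rank(N^{j−1}) − rank(N^j), giving [2, 1, 1]. So we have 1 block(s) of size 3, 1 block(s) of size 1 → block sizes [3, 1]

Assembling the blocks gives a Jordan form
J =
  [1, 1, 0, 0]
  [0, 1, 1, 0]
  [0, 0, 1, 0]
  [0, 0, 0, 1]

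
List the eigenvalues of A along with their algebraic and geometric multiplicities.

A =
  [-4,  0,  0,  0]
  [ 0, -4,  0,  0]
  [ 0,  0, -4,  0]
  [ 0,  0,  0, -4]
λ = -4: alg = 4, geom = 4

Step 1 — factor the characteristic polynomial to read off the algebraic multiplicities:
  χ_A(x) = (x + 4)^4

Step 2 — compute geometric multiplicities via the rank-nullity identity g(λ) = n − rank(A − λI):
  rank(A − (-4)·I) = 0, so dim ker(A − (-4)·I) = n − 0 = 4

Summary:
  λ = -4: algebraic multiplicity = 4, geometric multiplicity = 4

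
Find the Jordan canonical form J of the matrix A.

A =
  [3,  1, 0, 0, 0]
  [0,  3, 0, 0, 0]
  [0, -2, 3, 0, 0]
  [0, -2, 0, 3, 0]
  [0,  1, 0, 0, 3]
J_2(3) ⊕ J_1(3) ⊕ J_1(3) ⊕ J_1(3)

The characteristic polynomial is
  det(x·I − A) = x^5 - 15*x^4 + 90*x^3 - 270*x^2 + 405*x - 243 = (x - 3)^5

Eigenvalues and multiplicities (the geometric multiplicity of λ is n − rank(A − λI), which equals the number of Jordan blocks for λ):
  λ = 3: algebraic multiplicity = 5, geometric multiplicity = 4

Determining the block sizes for each eigenvalue:
  λ = 3: 4 blocks summing to 5 forces exactly one block of size 2 and the rest size 1 → block sizes [2, 1, 1, 1]

Assembling the blocks gives a Jordan form
J =
  [3, 1, 0, 0, 0]
  [0, 3, 0, 0, 0]
  [0, 0, 3, 0, 0]
  [0, 0, 0, 3, 0]
  [0, 0, 0, 0, 3]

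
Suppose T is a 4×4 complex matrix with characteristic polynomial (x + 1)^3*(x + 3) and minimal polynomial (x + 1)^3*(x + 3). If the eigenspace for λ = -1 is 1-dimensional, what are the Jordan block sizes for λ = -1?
Block sizes for λ = -1: [3]

Step 1 — from the characteristic polynomial, algebraic multiplicity of λ = -1 is 3. From dim ker(T − (-1)·I) = 1, there are exactly 1 Jordan blocks for λ = -1.
Step 2 — from the minimal polynomial, the factor (x + 1)^3 tells us the largest block for λ = -1 has size 3.
Step 3 — with total size 3, 1 blocks, and largest block 3, the block sizes (in nonincreasing order) are [3].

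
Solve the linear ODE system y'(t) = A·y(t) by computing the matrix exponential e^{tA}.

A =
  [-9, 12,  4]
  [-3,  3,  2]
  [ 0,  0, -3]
e^{tA} =
  [-6*t*exp(-3*t) + exp(-3*t), 12*t*exp(-3*t), 4*t*exp(-3*t)]
  [-3*t*exp(-3*t), 6*t*exp(-3*t) + exp(-3*t), 2*t*exp(-3*t)]
  [0, 0, exp(-3*t)]

Strategy: write A = P · J · P⁻¹ where J is a Jordan canonical form, so e^{tA} = P · e^{tJ} · P⁻¹, and e^{tJ} can be computed block-by-block.

A has Jordan form
J =
  [-3,  1,  0]
  [ 0, -3,  0]
  [ 0,  0, -3]
(up to reordering of blocks).

Per-block formulas:
  For a 2×2 Jordan block J_2(-3): exp(t · J_2(-3)) = e^(-3t)·(I + t·N), where N is the 2×2 nilpotent shift.
  For a 1×1 block at λ = -3: exp(t · [-3]) = [e^(-3t)].

After assembling e^{tJ} and conjugating by P, we get:

e^{tA} =
  [-6*t*exp(-3*t) + exp(-3*t), 12*t*exp(-3*t), 4*t*exp(-3*t)]
  [-3*t*exp(-3*t), 6*t*exp(-3*t) + exp(-3*t), 2*t*exp(-3*t)]
  [0, 0, exp(-3*t)]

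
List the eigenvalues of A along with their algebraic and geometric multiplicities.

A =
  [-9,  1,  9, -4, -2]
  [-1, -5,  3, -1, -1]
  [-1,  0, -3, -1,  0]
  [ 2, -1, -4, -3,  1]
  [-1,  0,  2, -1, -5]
λ = -5: alg = 5, geom = 2

Step 1 — factor the characteristic polynomial to read off the algebraic multiplicities:
  χ_A(x) = (x + 5)^5

Step 2 — compute geometric multiplicities via the rank-nullity identity g(λ) = n − rank(A − λI):
  rank(A − (-5)·I) = 3, so dim ker(A − (-5)·I) = n − 3 = 2

Summary:
  λ = -5: algebraic multiplicity = 5, geometric multiplicity = 2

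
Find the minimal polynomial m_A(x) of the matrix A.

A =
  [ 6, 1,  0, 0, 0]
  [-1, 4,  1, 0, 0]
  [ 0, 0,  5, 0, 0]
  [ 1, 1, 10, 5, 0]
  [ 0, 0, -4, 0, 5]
x^3 - 15*x^2 + 75*x - 125

The characteristic polynomial is χ_A(x) = (x - 5)^5, so the eigenvalues are known. The minimal polynomial is
  m_A(x) = Π_λ (x − λ)^{k_λ}
where k_λ is the size of the *largest* Jordan block for λ (equivalently, the smallest k with (A − λI)^k v = 0 for every generalised eigenvector v of λ).

  λ = 5: largest Jordan block has size 3, contributing (x − 5)^3

So m_A(x) = (x - 5)^3 = x^3 - 15*x^2 + 75*x - 125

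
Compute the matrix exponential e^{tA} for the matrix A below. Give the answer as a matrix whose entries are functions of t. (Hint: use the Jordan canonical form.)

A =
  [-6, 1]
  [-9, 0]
e^{tA} =
  [-3*t*exp(-3*t) + exp(-3*t), t*exp(-3*t)]
  [-9*t*exp(-3*t), 3*t*exp(-3*t) + exp(-3*t)]

Strategy: write A = P · J · P⁻¹ where J is a Jordan canonical form, so e^{tA} = P · e^{tJ} · P⁻¹, and e^{tJ} can be computed block-by-block.

A has Jordan form
J =
  [-3,  1]
  [ 0, -3]
(up to reordering of blocks).

Per-block formulas:
  For a 2×2 Jordan block J_2(-3): exp(t · J_2(-3)) = e^(-3t)·(I + t·N), where N is the 2×2 nilpotent shift.

After assembling e^{tJ} and conjugating by P, we get:

e^{tA} =
  [-3*t*exp(-3*t) + exp(-3*t), t*exp(-3*t)]
  [-9*t*exp(-3*t), 3*t*exp(-3*t) + exp(-3*t)]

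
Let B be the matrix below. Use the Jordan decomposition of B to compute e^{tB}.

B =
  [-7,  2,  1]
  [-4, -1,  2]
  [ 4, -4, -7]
e^{tB} =
  [-2*t*exp(-5*t) + exp(-5*t), 2*t*exp(-5*t), t*exp(-5*t)]
  [-4*t*exp(-5*t), 4*t*exp(-5*t) + exp(-5*t), 2*t*exp(-5*t)]
  [4*t*exp(-5*t), -4*t*exp(-5*t), -2*t*exp(-5*t) + exp(-5*t)]

Strategy: write B = P · J · P⁻¹ where J is a Jordan canonical form, so e^{tB} = P · e^{tJ} · P⁻¹, and e^{tJ} can be computed block-by-block.

B has Jordan form
J =
  [-5,  1,  0]
  [ 0, -5,  0]
  [ 0,  0, -5]
(up to reordering of blocks).

Per-block formulas:
  For a 2×2 Jordan block J_2(-5): exp(t · J_2(-5)) = e^(-5t)·(I + t·N), where N is the 2×2 nilpotent shift.
  For a 1×1 block at λ = -5: exp(t · [-5]) = [e^(-5t)].

After assembling e^{tJ} and conjugating by P, we get:

e^{tB} =
  [-2*t*exp(-5*t) + exp(-5*t), 2*t*exp(-5*t), t*exp(-5*t)]
  [-4*t*exp(-5*t), 4*t*exp(-5*t) + exp(-5*t), 2*t*exp(-5*t)]
  [4*t*exp(-5*t), -4*t*exp(-5*t), -2*t*exp(-5*t) + exp(-5*t)]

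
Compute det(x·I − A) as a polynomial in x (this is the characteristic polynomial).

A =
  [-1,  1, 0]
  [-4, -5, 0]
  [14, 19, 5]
x^3 + x^2 - 21*x - 45

Expanding det(x·I − A) (e.g. by cofactor expansion or by noting that A is similar to its Jordan form J, which has the same characteristic polynomial as A) gives
  χ_A(x) = x^3 + x^2 - 21*x - 45
which factors as (x - 5)*(x + 3)^2. The eigenvalues (with algebraic multiplicities) are λ = -3 with multiplicity 2, λ = 5 with multiplicity 1.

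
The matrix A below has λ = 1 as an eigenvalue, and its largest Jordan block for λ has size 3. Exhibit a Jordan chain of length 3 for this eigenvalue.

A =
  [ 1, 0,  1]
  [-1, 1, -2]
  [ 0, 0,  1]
A Jordan chain for λ = 1 of length 3:
v_1 = (0, -1, 0)ᵀ
v_2 = (1, -2, 0)ᵀ
v_3 = (0, 0, 1)ᵀ

Let N = A − (1)·I. We want v_3 with N^3 v_3 = 0 but N^2 v_3 ≠ 0; then v_{j-1} := N · v_j for j = 3, …, 2.

Pick v_3 = (0, 0, 1)ᵀ.
Then v_2 = N · v_3 = (1, -2, 0)ᵀ.
Then v_1 = N · v_2 = (0, -1, 0)ᵀ.

Sanity check: (A − (1)·I) v_1 = (0, 0, 0)ᵀ = 0. ✓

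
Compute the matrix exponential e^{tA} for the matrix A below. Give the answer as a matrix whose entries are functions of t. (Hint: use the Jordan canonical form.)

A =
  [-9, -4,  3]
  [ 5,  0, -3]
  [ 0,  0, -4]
e^{tA} =
  [-4*exp(-4*t) + 5*exp(-5*t), -4*exp(-4*t) + 4*exp(-5*t), 3*exp(-4*t) - 3*exp(-5*t)]
  [5*exp(-4*t) - 5*exp(-5*t), 5*exp(-4*t) - 4*exp(-5*t), -3*exp(-4*t) + 3*exp(-5*t)]
  [0, 0, exp(-4*t)]

Strategy: write A = P · J · P⁻¹ where J is a Jordan canonical form, so e^{tA} = P · e^{tJ} · P⁻¹, and e^{tJ} can be computed block-by-block.

A has Jordan form
J =
  [-5,  0,  0]
  [ 0, -4,  0]
  [ 0,  0, -4]
(up to reordering of blocks).

Per-block formulas:
  For a 1×1 block at λ = -5: exp(t · [-5]) = [e^(-5t)].
  For a 1×1 block at λ = -4: exp(t · [-4]) = [e^(-4t)].

After assembling e^{tJ} and conjugating by P, we get:

e^{tA} =
  [-4*exp(-4*t) + 5*exp(-5*t), -4*exp(-4*t) + 4*exp(-5*t), 3*exp(-4*t) - 3*exp(-5*t)]
  [5*exp(-4*t) - 5*exp(-5*t), 5*exp(-4*t) - 4*exp(-5*t), -3*exp(-4*t) + 3*exp(-5*t)]
  [0, 0, exp(-4*t)]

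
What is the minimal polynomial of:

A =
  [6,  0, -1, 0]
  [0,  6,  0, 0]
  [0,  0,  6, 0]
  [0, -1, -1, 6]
x^2 - 12*x + 36

The characteristic polynomial is χ_A(x) = (x - 6)^4, so the eigenvalues are known. The minimal polynomial is
  m_A(x) = Π_λ (x − λ)^{k_λ}
where k_λ is the size of the *largest* Jordan block for λ (equivalently, the smallest k with (A − λI)^k v = 0 for every generalised eigenvector v of λ).

  λ = 6: largest Jordan block has size 2, contributing (x − 6)^2

So m_A(x) = (x - 6)^2 = x^2 - 12*x + 36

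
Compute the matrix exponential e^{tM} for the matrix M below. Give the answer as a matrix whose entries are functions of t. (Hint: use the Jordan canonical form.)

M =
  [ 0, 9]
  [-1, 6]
e^{tM} =
  [-3*t*exp(3*t) + exp(3*t), 9*t*exp(3*t)]
  [-t*exp(3*t), 3*t*exp(3*t) + exp(3*t)]

Strategy: write M = P · J · P⁻¹ where J is a Jordan canonical form, so e^{tM} = P · e^{tJ} · P⁻¹, and e^{tJ} can be computed block-by-block.

M has Jordan form
J =
  [3, 1]
  [0, 3]
(up to reordering of blocks).

Per-block formulas:
  For a 2×2 Jordan block J_2(3): exp(t · J_2(3)) = e^(3t)·(I + t·N), where N is the 2×2 nilpotent shift.

After assembling e^{tJ} and conjugating by P, we get:

e^{tM} =
  [-3*t*exp(3*t) + exp(3*t), 9*t*exp(3*t)]
  [-t*exp(3*t), 3*t*exp(3*t) + exp(3*t)]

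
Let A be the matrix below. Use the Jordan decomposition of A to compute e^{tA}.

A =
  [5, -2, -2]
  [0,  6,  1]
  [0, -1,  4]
e^{tA} =
  [exp(5*t), -2*t*exp(5*t), -2*t*exp(5*t)]
  [0, t*exp(5*t) + exp(5*t), t*exp(5*t)]
  [0, -t*exp(5*t), -t*exp(5*t) + exp(5*t)]

Strategy: write A = P · J · P⁻¹ where J is a Jordan canonical form, so e^{tA} = P · e^{tJ} · P⁻¹, and e^{tJ} can be computed block-by-block.

A has Jordan form
J =
  [5, 1, 0]
  [0, 5, 0]
  [0, 0, 5]
(up to reordering of blocks).

Per-block formulas:
  For a 1×1 block at λ = 5: exp(t · [5]) = [e^(5t)].
  For a 2×2 Jordan block J_2(5): exp(t · J_2(5)) = e^(5t)·(I + t·N), where N is the 2×2 nilpotent shift.

After assembling e^{tJ} and conjugating by P, we get:

e^{tA} =
  [exp(5*t), -2*t*exp(5*t), -2*t*exp(5*t)]
  [0, t*exp(5*t) + exp(5*t), t*exp(5*t)]
  [0, -t*exp(5*t), -t*exp(5*t) + exp(5*t)]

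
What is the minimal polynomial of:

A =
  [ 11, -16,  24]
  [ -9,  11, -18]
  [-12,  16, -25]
x^2 + 2*x + 1

The characteristic polynomial is χ_A(x) = (x + 1)^3, so the eigenvalues are known. The minimal polynomial is
  m_A(x) = Π_λ (x − λ)^{k_λ}
where k_λ is the size of the *largest* Jordan block for λ (equivalently, the smallest k with (A − λI)^k v = 0 for every generalised eigenvector v of λ).

  λ = -1: largest Jordan block has size 2, contributing (x + 1)^2

So m_A(x) = (x + 1)^2 = x^2 + 2*x + 1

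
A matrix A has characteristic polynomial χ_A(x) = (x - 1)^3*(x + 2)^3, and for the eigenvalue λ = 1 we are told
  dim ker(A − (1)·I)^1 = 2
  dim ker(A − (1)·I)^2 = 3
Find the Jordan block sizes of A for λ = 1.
Block sizes for λ = 1: [2, 1]

From the dimensions of kernels of powers, the number of Jordan blocks of size at least j is d_j − d_{j−1} where d_j = dim ker(N^j) (with d_0 = 0). Computing the differences gives [2, 1].
The number of blocks of size exactly k is (#blocks of size ≥ k) − (#blocks of size ≥ k + 1), so the partition is: 1 block(s) of size 1, 1 block(s) of size 2.
In nonincreasing order the block sizes are [2, 1].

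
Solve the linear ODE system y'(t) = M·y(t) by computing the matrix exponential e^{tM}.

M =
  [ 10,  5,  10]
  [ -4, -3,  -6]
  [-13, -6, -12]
e^{tM} =
  [3 - 2*exp(-5*t), 1 - exp(-5*t), 2 - 2*exp(-5*t)]
  [6*t - 2 + 2*exp(-5*t), 2*t + exp(-5*t), 4*t - 2 + 2*exp(-5*t)]
  [-3*t - 2 + 2*exp(-5*t), -t - 1 + exp(-5*t), -2*t - 1 + 2*exp(-5*t)]

Strategy: write M = P · J · P⁻¹ where J is a Jordan canonical form, so e^{tM} = P · e^{tJ} · P⁻¹, and e^{tJ} can be computed block-by-block.

M has Jordan form
J =
  [-5, 0, 0]
  [ 0, 0, 1]
  [ 0, 0, 0]
(up to reordering of blocks).

Per-block formulas:
  For a 1×1 block at λ = -5: exp(t · [-5]) = [e^(-5t)].
  For a 2×2 Jordan block J_2(0): exp(t · J_2(0)) = e^(0t)·(I + t·N), where N is the 2×2 nilpotent shift.

After assembling e^{tJ} and conjugating by P, we get:

e^{tM} =
  [3 - 2*exp(-5*t), 1 - exp(-5*t), 2 - 2*exp(-5*t)]
  [6*t - 2 + 2*exp(-5*t), 2*t + exp(-5*t), 4*t - 2 + 2*exp(-5*t)]
  [-3*t - 2 + 2*exp(-5*t), -t - 1 + exp(-5*t), -2*t - 1 + 2*exp(-5*t)]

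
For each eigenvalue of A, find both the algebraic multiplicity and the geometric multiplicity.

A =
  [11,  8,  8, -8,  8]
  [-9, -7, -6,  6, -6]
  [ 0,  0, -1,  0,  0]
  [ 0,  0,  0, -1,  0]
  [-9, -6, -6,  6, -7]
λ = -1: alg = 5, geom = 4

Step 1 — factor the characteristic polynomial to read off the algebraic multiplicities:
  χ_A(x) = (x + 1)^5

Step 2 — compute geometric multiplicities via the rank-nullity identity g(λ) = n − rank(A − λI):
  rank(A − (-1)·I) = 1, so dim ker(A − (-1)·I) = n − 1 = 4

Summary:
  λ = -1: algebraic multiplicity = 5, geometric multiplicity = 4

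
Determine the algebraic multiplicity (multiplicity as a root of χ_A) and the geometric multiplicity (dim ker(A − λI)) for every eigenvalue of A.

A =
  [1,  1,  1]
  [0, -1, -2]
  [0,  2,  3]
λ = 1: alg = 3, geom = 2

Step 1 — factor the characteristic polynomial to read off the algebraic multiplicities:
  χ_A(x) = (x - 1)^3

Step 2 — compute geometric multiplicities via the rank-nullity identity g(λ) = n − rank(A − λI):
  rank(A − (1)·I) = 1, so dim ker(A − (1)·I) = n − 1 = 2

Summary:
  λ = 1: algebraic multiplicity = 3, geometric multiplicity = 2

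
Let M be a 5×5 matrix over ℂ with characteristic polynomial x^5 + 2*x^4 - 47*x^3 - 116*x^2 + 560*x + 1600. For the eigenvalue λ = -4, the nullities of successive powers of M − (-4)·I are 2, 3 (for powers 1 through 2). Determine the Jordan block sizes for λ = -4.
Block sizes for λ = -4: [2, 1]

From the dimensions of kernels of powers, the number of Jordan blocks of size at least j is d_j − d_{j−1} where d_j = dim ker(N^j) (with d_0 = 0). Computing the differences gives [2, 1].
The number of blocks of size exactly k is (#blocks of size ≥ k) − (#blocks of size ≥ k + 1), so the partition is: 1 block(s) of size 1, 1 block(s) of size 2.
In nonincreasing order the block sizes are [2, 1].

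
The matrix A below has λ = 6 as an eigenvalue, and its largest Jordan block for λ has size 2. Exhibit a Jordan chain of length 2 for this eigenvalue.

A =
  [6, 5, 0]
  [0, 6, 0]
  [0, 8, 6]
A Jordan chain for λ = 6 of length 2:
v_1 = (5, 0, 8)ᵀ
v_2 = (0, 1, 0)ᵀ

Let N = A − (6)·I. We want v_2 with N^2 v_2 = 0 but N^1 v_2 ≠ 0; then v_{j-1} := N · v_j for j = 2, …, 2.

Pick v_2 = (0, 1, 0)ᵀ.
Then v_1 = N · v_2 = (5, 0, 8)ᵀ.

Sanity check: (A − (6)·I) v_1 = (0, 0, 0)ᵀ = 0. ✓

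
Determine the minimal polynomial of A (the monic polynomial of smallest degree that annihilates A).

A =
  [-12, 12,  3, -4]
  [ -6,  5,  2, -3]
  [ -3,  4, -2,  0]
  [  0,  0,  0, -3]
x^2 + 6*x + 9

The characteristic polynomial is χ_A(x) = (x + 3)^4, so the eigenvalues are known. The minimal polynomial is
  m_A(x) = Π_λ (x − λ)^{k_λ}
where k_λ is the size of the *largest* Jordan block for λ (equivalently, the smallest k with (A − λI)^k v = 0 for every generalised eigenvector v of λ).

  λ = -3: largest Jordan block has size 2, contributing (x + 3)^2

So m_A(x) = (x + 3)^2 = x^2 + 6*x + 9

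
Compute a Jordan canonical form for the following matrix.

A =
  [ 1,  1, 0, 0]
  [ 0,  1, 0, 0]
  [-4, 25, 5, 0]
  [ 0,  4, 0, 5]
J_2(1) ⊕ J_1(5) ⊕ J_1(5)

The characteristic polynomial is
  det(x·I − A) = x^4 - 12*x^3 + 46*x^2 - 60*x + 25 = (x - 5)^2*(x - 1)^2

Eigenvalues and multiplicities (the geometric multiplicity of λ is n − rank(A − λI), which equals the number of Jordan blocks for λ):
  λ = 1: algebraic multiplicity = 2, geometric multiplicity = 1
  λ = 5: algebraic multiplicity = 2, geometric multiplicity = 2

Determining the block sizes for each eigenvalue:
  λ = 1: one block (gm = 1), so the single block has size am = 2 → block sizes [2]
  λ = 5: gm = am = 2, so every block has size 1 → block sizes [1, 1]

Assembling the blocks gives a Jordan form
J =
  [1, 1, 0, 0]
  [0, 1, 0, 0]
  [0, 0, 5, 0]
  [0, 0, 0, 5]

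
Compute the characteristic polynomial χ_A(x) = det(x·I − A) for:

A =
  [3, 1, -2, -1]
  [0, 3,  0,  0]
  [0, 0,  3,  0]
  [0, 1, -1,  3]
x^4 - 12*x^3 + 54*x^2 - 108*x + 81

Expanding det(x·I − A) (e.g. by cofactor expansion or by noting that A is similar to its Jordan form J, which has the same characteristic polynomial as A) gives
  χ_A(x) = x^4 - 12*x^3 + 54*x^2 - 108*x + 81
which factors as (x - 3)^4. The eigenvalues (with algebraic multiplicities) are λ = 3 with multiplicity 4.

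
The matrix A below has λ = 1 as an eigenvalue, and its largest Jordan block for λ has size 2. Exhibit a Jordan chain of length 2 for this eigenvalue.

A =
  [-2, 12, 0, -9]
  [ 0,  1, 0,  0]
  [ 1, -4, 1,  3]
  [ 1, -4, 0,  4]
A Jordan chain for λ = 1 of length 2:
v_1 = (-3, 0, 1, 1)ᵀ
v_2 = (1, 0, 0, 0)ᵀ

Let N = A − (1)·I. We want v_2 with N^2 v_2 = 0 but N^1 v_2 ≠ 0; then v_{j-1} := N · v_j for j = 2, …, 2.

Pick v_2 = (1, 0, 0, 0)ᵀ.
Then v_1 = N · v_2 = (-3, 0, 1, 1)ᵀ.

Sanity check: (A − (1)·I) v_1 = (0, 0, 0, 0)ᵀ = 0. ✓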